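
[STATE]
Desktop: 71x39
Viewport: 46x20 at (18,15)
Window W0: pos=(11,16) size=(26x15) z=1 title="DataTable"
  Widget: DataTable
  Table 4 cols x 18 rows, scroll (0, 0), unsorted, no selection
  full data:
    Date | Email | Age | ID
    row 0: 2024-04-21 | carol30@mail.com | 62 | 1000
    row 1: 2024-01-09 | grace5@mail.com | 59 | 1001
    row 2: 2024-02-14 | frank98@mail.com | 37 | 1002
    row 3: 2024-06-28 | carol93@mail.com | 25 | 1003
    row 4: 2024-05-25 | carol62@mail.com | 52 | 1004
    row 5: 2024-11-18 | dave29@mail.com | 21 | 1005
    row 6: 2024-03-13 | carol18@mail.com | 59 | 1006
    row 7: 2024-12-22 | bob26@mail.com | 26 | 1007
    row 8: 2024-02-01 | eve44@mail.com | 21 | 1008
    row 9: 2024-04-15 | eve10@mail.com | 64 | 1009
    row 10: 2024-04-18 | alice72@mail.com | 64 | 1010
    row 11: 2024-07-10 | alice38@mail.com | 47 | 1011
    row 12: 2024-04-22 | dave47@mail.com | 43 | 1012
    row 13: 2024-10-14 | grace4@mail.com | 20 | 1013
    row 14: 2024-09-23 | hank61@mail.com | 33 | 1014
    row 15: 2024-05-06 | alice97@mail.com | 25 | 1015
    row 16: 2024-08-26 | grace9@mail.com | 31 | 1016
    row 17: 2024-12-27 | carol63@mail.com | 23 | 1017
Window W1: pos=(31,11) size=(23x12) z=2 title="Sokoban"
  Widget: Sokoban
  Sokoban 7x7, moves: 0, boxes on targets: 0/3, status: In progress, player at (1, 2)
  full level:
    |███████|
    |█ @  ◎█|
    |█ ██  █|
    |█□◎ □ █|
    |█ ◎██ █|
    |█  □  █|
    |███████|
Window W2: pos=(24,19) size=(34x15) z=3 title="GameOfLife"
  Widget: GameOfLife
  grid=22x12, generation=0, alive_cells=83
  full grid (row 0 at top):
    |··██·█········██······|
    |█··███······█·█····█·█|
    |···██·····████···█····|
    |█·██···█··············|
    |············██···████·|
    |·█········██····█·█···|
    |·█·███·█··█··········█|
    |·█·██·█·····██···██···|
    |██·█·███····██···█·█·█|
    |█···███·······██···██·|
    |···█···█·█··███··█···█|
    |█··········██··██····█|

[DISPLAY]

             ┃█ @  ◎█              ┃          
━━━━━━━━━━━━━┃█ ██  █              ┃          
able         ┃█□◎ □ █              ┃          
─────────────┃█ ◎██ █              ┃          
    │E┏━━━━━━━━━━━━━━━━━━━━━━━━━━━━━━━━┓      
────┼─┃ GameOfLife                     ┃      
4-21│c┠────────────────────────────────┨      
1-09│g┃Gen: 0                          ┃      
2-14│f┃█··███······█·█····█·█          ┃      
6-28│c┃···██·····████···█····          ┃      
5-25│c┃█·██···█··············          ┃      
1-18│d┃············██···████·          ┃      
3-13│c┃·█········██····█·█···          ┃      
2-22│b┃·█·███·█··█··········█          ┃      
2-01│e┃·█·██·█·····██···██···          ┃      
━━━━━━┃██·█·███····██···█·█·█          ┃      
      ┃█···███·······██···██·          ┃      
      ┃···█···█·█··███··█···█          ┃      
      ┗━━━━━━━━━━━━━━━━━━━━━━━━━━━━━━━━┛      
                                              


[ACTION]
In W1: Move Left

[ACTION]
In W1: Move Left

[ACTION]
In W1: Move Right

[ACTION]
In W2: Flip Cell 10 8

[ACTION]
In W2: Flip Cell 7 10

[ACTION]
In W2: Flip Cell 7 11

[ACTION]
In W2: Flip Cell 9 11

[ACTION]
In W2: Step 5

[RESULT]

             ┃█ @  ◎█              ┃          
━━━━━━━━━━━━━┃█ ██  █              ┃          
able         ┃█□◎ □ █              ┃          
─────────────┃█ ◎██ █              ┃          
    │E┏━━━━━━━━━━━━━━━━━━━━━━━━━━━━━━━━┓      
────┼─┃ GameOfLife                     ┃      
4-21│c┠────────────────────────────────┨      
1-09│g┃Gen: 5                          ┃      
2-14│f┃····█·······█··█······          ┃      
6-28│c┃····█·······█··█······          ┃      
5-25│c┃·····█·····█··········          ┃      
1-18│d┃··············█·······          ┃      
3-13│c┃·█······██···█········          ┃      
2-22│b┃█···█······██·········          ┃      
2-01│e┃·█··█···██············          ┃      
━━━━━━┃····█·········██··██··          ┃      
      ┃·█············█····█··          ┃      
      ┃██·██········█········          ┃      
      ┗━━━━━━━━━━━━━━━━━━━━━━━━━━━━━━━━┛      
                                              


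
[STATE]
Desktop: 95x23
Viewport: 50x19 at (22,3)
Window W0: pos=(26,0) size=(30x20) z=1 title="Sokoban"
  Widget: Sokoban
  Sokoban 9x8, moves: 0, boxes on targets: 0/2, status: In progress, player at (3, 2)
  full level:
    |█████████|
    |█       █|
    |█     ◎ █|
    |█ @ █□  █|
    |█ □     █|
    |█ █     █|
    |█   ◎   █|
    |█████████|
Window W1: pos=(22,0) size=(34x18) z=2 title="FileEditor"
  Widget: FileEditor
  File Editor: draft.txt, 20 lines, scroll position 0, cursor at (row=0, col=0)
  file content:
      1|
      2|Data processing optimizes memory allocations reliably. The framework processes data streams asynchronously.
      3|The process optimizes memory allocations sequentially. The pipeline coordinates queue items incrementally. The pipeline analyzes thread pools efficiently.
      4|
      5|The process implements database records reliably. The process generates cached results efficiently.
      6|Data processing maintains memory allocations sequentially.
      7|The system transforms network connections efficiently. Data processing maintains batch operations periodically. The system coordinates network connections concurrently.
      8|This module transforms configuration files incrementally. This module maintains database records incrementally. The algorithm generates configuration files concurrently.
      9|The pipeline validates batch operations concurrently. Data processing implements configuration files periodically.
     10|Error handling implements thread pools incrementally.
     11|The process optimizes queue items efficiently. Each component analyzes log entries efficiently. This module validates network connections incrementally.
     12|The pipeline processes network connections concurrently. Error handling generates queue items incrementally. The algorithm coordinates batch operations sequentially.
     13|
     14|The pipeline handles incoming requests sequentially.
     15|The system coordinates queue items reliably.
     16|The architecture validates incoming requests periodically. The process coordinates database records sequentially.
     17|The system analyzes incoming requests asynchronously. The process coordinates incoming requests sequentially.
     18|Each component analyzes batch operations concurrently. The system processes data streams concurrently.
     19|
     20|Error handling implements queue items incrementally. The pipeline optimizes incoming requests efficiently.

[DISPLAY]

┃█                              ▲┃                
┃Data processing optimizes memor█┃                
┃The process optimizes memory al░┃                
┃                               ░┃                
┃The process implements database░┃                
┃Data processing maintains memor░┃                
┃The system transforms network c░┃                
┃This module transforms configur░┃                
┃The pipeline validates batch op░┃                
┃Error handling implements threa░┃                
┃The process optimizes queue ite░┃                
┃The pipeline processes network ░┃                
┃                               ░┃                
┃The pipeline handles incoming r▼┃                
┗━━━━━━━━━━━━━━━━━━━━━━━━━━━━━━━━┛                
    ┃                            ┃                
    ┗━━━━━━━━━━━━━━━━━━━━━━━━━━━━┛                
                                                  
                                                  


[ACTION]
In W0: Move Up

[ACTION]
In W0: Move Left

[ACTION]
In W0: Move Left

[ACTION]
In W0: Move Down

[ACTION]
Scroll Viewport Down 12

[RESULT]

┃Data processing optimizes memor█┃                
┃The process optimizes memory al░┃                
┃                               ░┃                
┃The process implements database░┃                
┃Data processing maintains memor░┃                
┃The system transforms network c░┃                
┃This module transforms configur░┃                
┃The pipeline validates batch op░┃                
┃Error handling implements threa░┃                
┃The process optimizes queue ite░┃                
┃The pipeline processes network ░┃                
┃                               ░┃                
┃The pipeline handles incoming r▼┃                
┗━━━━━━━━━━━━━━━━━━━━━━━━━━━━━━━━┛                
    ┃                            ┃                
    ┗━━━━━━━━━━━━━━━━━━━━━━━━━━━━┛                
                                                  
                                                  
                                                  


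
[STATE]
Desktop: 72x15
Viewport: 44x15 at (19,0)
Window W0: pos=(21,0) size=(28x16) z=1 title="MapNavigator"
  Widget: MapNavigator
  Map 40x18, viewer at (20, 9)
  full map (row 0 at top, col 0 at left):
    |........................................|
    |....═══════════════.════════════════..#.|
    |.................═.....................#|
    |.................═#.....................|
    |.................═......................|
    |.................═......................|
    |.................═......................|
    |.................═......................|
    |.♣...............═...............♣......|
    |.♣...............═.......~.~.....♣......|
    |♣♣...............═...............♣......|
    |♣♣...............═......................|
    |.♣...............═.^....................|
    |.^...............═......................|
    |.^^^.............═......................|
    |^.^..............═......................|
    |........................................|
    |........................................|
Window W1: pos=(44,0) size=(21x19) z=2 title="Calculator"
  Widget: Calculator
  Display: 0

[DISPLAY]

  ┏━━━━━━━━━━━━━━━━━━━━━━┏━━━━━━━━━━━━━━━━━━
  ┃ MapNavigator         ┃ Calculator       
  ┠──────────────────────┠──────────────────
  ┃..........═#..........┃                  
  ┃..........═...........┃┌───┬───┬───┬───┐ 
  ┃..........═...........┃│ 7 │ 8 │ 9 │ ÷ │ 
  ┃..........═...........┃├───┼───┼───┼───┤ 
  ┃..........═...........┃│ 4 │ 5 │ 6 │ × │ 
  ┃..........═...........┃├───┼───┼───┼───┤ 
  ┃..........═..@....~.~.┃│ 1 │ 2 │ 3 │ - │ 
  ┃..........═...........┃├───┼───┼───┼───┤ 
  ┃..........═...........┃│ 0 │ . │ = │ + │ 
  ┃..........═.^.........┃├───┼───┼───┼───┤ 
  ┃..........═...........┃│ C │ MC│ MR│ M+│ 
  ┃..........═...........┃└───┴───┴───┴───┘ 


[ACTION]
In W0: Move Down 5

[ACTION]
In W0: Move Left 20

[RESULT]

  ┏━━━━━━━━━━━━━━━━━━━━━━┏━━━━━━━━━━━━━━━━━━
  ┃ MapNavigator         ┃ Calculator       
  ┠──────────────────────┠──────────────────
  ┃             .♣.......┃                  
  ┃             .♣.......┃┌───┬───┬───┬───┐ 
  ┃             ♣♣.......┃│ 7 │ 8 │ 9 │ ÷ │ 
  ┃             ♣♣.......┃├───┼───┼───┼───┤ 
  ┃             .♣.......┃│ 4 │ 5 │ 6 │ × │ 
  ┃             .^.......┃├───┼───┼───┼───┤ 
  ┃             @^^^.....┃│ 1 │ 2 │ 3 │ - │ 
  ┃             ^.^......┃├───┼───┼───┼───┤ 
  ┃             .........┃│ 0 │ . │ = │ + │ 
  ┃             .........┃├───┼───┼───┼───┤ 
  ┃                      ┃│ C │ MC│ MR│ M+│ 
  ┃                      ┃└───┴───┴───┴───┘ 


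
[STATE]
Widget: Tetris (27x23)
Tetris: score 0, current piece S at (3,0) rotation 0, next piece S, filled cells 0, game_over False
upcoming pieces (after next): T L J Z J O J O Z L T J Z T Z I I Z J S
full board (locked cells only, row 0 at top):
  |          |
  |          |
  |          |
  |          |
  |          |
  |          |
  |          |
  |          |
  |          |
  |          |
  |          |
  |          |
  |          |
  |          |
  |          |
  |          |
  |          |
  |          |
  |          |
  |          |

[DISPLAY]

    ░░    │Next:           
   ░░     │ ░░             
          │░░              
          │                
          │                
          │                
          │Score:          
          │0               
          │                
          │                
          │                
          │                
          │                
          │                
          │                
          │                
          │                
          │                
          │                
          │                
          │                
          │                
          │                


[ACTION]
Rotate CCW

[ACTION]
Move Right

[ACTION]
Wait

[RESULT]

          │Next:           
    ░     │ ░░             
    ░░    │░░              
     ░    │                
          │                
          │                
          │Score:          
          │0               
          │                
          │                
          │                
          │                
          │                
          │                
          │                
          │                
          │                
          │                
          │                
          │                
          │                
          │                
          │                


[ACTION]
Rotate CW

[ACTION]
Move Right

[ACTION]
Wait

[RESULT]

          │Next:           
          │ ░░             
      ░░  │░░              
     ░░   │                
          │                
          │                
          │Score:          
          │0               
          │                
          │                
          │                
          │                
          │                
          │                
          │                
          │                
          │                
          │                
          │                
          │                
          │                
          │                
          │                


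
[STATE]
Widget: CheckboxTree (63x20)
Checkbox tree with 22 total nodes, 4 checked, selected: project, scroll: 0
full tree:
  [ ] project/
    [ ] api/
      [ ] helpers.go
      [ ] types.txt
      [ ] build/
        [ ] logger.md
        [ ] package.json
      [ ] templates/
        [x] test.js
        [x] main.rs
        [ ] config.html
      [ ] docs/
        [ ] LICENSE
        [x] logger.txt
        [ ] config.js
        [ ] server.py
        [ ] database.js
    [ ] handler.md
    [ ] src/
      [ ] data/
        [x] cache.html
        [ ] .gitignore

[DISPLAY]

>[-] project/                                                  
   [-] api/                                                    
     [ ] helpers.go                                            
     [ ] types.txt                                             
     [ ] build/                                                
       [ ] logger.md                                           
       [ ] package.json                                        
     [-] templates/                                            
       [x] test.js                                             
       [x] main.rs                                             
       [ ] config.html                                         
     [-] docs/                                                 
       [ ] LICENSE                                             
       [x] logger.txt                                          
       [ ] config.js                                           
       [ ] server.py                                           
       [ ] database.js                                         
   [ ] handler.md                                              
   [-] src/                                                    
     [-] data/                                                 


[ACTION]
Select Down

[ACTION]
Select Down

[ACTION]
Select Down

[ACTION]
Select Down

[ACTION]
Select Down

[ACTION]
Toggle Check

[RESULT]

 [-] project/                                                  
   [-] api/                                                    
     [ ] helpers.go                                            
     [ ] types.txt                                             
     [-] build/                                                
>      [x] logger.md                                           
       [ ] package.json                                        
     [-] templates/                                            
       [x] test.js                                             
       [x] main.rs                                             
       [ ] config.html                                         
     [-] docs/                                                 
       [ ] LICENSE                                             
       [x] logger.txt                                          
       [ ] config.js                                           
       [ ] server.py                                           
       [ ] database.js                                         
   [ ] handler.md                                              
   [-] src/                                                    
     [-] data/                                                 


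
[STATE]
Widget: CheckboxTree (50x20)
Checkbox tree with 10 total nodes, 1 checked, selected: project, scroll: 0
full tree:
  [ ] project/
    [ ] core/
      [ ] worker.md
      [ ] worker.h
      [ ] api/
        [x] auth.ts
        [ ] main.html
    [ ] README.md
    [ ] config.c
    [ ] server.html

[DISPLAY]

>[-] project/                                     
   [-] core/                                      
     [ ] worker.md                                
     [ ] worker.h                                 
     [-] api/                                     
       [x] auth.ts                                
       [ ] main.html                              
   [ ] README.md                                  
   [ ] config.c                                   
   [ ] server.html                                
                                                  
                                                  
                                                  
                                                  
                                                  
                                                  
                                                  
                                                  
                                                  
                                                  


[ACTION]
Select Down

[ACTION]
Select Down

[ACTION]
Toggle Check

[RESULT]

 [-] project/                                     
   [-] core/                                      
>    [x] worker.md                                
     [ ] worker.h                                 
     [-] api/                                     
       [x] auth.ts                                
       [ ] main.html                              
   [ ] README.md                                  
   [ ] config.c                                   
   [ ] server.html                                
                                                  
                                                  
                                                  
                                                  
                                                  
                                                  
                                                  
                                                  
                                                  
                                                  


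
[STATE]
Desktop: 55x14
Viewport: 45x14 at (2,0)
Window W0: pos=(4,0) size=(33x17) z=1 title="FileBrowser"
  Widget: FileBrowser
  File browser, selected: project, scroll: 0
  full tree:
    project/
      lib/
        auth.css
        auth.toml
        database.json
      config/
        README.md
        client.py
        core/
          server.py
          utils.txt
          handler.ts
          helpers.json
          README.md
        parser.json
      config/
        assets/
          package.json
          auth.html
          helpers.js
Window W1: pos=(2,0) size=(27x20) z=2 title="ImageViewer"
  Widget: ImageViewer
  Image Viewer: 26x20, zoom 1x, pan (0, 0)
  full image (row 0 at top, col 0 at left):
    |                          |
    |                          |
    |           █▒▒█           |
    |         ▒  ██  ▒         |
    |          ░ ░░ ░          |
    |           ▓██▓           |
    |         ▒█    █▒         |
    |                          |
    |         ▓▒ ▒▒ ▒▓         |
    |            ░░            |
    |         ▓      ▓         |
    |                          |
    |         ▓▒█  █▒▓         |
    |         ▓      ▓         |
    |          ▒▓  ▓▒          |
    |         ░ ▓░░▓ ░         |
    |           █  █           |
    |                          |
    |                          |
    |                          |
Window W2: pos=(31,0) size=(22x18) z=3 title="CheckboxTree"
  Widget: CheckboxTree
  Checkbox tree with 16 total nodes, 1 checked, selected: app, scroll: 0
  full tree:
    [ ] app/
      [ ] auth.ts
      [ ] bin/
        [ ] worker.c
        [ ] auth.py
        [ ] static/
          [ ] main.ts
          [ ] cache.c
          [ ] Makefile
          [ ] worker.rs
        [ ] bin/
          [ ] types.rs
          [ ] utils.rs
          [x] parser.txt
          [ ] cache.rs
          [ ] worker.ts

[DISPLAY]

┏━━━━━━━━━━━━━━━━━━━━━━━━━┓━━┏━━━━━━━━━━━━━━━
┃ ImageViewer             ┃  ┃ CheckboxTree  
┠─────────────────────────┨──┠───────────────
┃                         ┃  ┃>[-] app/      
┃                         ┃  ┃   [ ] auth.ts 
┃           █▒▒█          ┃  ┃   [-] bin/    
┃         ▒  ██  ▒        ┃  ┃     [ ] worker
┃          ░ ░░ ░         ┃  ┃     [ ] auth.p
┃           ▓██▓          ┃  ┃     [ ] static
┃         ▒█    █▒        ┃  ┃       [ ] main
┃                         ┃  ┃       [ ] cach
┃         ▓▒ ▒▒ ▒▓        ┃  ┃       [ ] Make
┃            ░░           ┃  ┃       [ ] work
┃         ▓      ▓        ┃  ┃     [-] bin/  


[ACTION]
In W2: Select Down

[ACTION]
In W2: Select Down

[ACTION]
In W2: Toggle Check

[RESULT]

┏━━━━━━━━━━━━━━━━━━━━━━━━━┓━━┏━━━━━━━━━━━━━━━
┃ ImageViewer             ┃  ┃ CheckboxTree  
┠─────────────────────────┨──┠───────────────
┃                         ┃  ┃ [-] app/      
┃                         ┃  ┃   [ ] auth.ts 
┃           █▒▒█          ┃  ┃>  [x] bin/    
┃         ▒  ██  ▒        ┃  ┃     [x] worker
┃          ░ ░░ ░         ┃  ┃     [x] auth.p
┃           ▓██▓          ┃  ┃     [x] static
┃         ▒█    █▒        ┃  ┃       [x] main
┃                         ┃  ┃       [x] cach
┃         ▓▒ ▒▒ ▒▓        ┃  ┃       [x] Make
┃            ░░           ┃  ┃       [x] work
┃         ▓      ▓        ┃  ┃     [x] bin/  


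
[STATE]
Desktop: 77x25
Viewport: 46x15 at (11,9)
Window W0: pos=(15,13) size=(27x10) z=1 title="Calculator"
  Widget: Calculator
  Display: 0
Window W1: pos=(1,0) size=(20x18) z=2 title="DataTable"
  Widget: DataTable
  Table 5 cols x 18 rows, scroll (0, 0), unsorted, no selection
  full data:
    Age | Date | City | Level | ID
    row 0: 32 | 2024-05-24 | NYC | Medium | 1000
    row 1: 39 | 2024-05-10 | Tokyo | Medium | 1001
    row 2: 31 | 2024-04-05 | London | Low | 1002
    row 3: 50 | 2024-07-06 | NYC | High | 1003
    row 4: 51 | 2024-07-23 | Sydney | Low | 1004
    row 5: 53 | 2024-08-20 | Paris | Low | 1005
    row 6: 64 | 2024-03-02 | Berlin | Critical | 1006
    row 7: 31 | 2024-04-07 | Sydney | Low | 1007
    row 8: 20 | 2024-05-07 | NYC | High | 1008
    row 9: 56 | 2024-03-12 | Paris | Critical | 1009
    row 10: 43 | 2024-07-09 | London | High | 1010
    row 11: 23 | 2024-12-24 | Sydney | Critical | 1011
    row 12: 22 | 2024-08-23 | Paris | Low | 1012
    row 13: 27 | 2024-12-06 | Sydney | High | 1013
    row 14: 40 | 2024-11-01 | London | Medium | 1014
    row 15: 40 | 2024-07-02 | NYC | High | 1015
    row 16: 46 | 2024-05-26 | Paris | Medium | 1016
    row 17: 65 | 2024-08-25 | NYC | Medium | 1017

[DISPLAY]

07-23│Syd┃                                    
08-20│Par┃                                    
03-02│Ber┃                                    
04-07│Syd┃                                    
05-07│NYC┃━━━━━━━━━━━━━━━━━━━━┓               
03-12│Par┃ulator              ┃               
07-09│Lon┃────────────────────┨               
12-24│Syd┃                   0┃               
━━━━━━━━━┛───┬───┬───┐        ┃               
    ┃│ 7 │ 8 │ 9 │ ÷ │        ┃               
    ┃├───┼───┼───┼───┤        ┃               
    ┃│ 4 │ 5 │ 6 │ × │        ┃               
    ┃└───┴───┴───┴───┘        ┃               
    ┗━━━━━━━━━━━━━━━━━━━━━━━━━┛               
                                              


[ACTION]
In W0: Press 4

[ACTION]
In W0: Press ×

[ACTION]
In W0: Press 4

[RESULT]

07-23│Syd┃                                    
08-20│Par┃                                    
03-02│Ber┃                                    
04-07│Syd┃                                    
05-07│NYC┃━━━━━━━━━━━━━━━━━━━━┓               
03-12│Par┃ulator              ┃               
07-09│Lon┃────────────────────┨               
12-24│Syd┃                   4┃               
━━━━━━━━━┛───┬───┬───┐        ┃               
    ┃│ 7 │ 8 │ 9 │ ÷ │        ┃               
    ┃├───┼───┼───┼───┤        ┃               
    ┃│ 4 │ 5 │ 6 │ × │        ┃               
    ┃└───┴───┴───┴───┘        ┃               
    ┗━━━━━━━━━━━━━━━━━━━━━━━━━┛               
                                              


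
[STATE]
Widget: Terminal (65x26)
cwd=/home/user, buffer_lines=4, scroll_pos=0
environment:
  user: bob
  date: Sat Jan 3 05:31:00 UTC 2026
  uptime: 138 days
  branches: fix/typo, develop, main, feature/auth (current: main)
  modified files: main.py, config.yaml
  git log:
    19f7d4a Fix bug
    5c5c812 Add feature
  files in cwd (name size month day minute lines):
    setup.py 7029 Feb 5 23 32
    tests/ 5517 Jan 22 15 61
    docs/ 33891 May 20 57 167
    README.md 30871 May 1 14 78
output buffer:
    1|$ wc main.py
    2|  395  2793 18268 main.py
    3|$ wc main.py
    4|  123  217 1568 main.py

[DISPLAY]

$ wc main.py                                                     
  395  2793 18268 main.py                                        
$ wc main.py                                                     
  123  217 1568 main.py                                          
$ █                                                              
                                                                 
                                                                 
                                                                 
                                                                 
                                                                 
                                                                 
                                                                 
                                                                 
                                                                 
                                                                 
                                                                 
                                                                 
                                                                 
                                                                 
                                                                 
                                                                 
                                                                 
                                                                 
                                                                 
                                                                 
                                                                 


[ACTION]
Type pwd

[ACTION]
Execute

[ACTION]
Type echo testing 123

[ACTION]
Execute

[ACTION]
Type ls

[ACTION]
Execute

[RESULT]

$ wc main.py                                                     
  395  2793 18268 main.py                                        
$ wc main.py                                                     
  123  217 1568 main.py                                          
$ pwd                                                            
/home/user                                                       
$ echo testing 123                                               
testing 123                                                      
$ ls                                                             
setup.py  tests/  docs/  README.md                               
$ █                                                              
                                                                 
                                                                 
                                                                 
                                                                 
                                                                 
                                                                 
                                                                 
                                                                 
                                                                 
                                                                 
                                                                 
                                                                 
                                                                 
                                                                 
                                                                 


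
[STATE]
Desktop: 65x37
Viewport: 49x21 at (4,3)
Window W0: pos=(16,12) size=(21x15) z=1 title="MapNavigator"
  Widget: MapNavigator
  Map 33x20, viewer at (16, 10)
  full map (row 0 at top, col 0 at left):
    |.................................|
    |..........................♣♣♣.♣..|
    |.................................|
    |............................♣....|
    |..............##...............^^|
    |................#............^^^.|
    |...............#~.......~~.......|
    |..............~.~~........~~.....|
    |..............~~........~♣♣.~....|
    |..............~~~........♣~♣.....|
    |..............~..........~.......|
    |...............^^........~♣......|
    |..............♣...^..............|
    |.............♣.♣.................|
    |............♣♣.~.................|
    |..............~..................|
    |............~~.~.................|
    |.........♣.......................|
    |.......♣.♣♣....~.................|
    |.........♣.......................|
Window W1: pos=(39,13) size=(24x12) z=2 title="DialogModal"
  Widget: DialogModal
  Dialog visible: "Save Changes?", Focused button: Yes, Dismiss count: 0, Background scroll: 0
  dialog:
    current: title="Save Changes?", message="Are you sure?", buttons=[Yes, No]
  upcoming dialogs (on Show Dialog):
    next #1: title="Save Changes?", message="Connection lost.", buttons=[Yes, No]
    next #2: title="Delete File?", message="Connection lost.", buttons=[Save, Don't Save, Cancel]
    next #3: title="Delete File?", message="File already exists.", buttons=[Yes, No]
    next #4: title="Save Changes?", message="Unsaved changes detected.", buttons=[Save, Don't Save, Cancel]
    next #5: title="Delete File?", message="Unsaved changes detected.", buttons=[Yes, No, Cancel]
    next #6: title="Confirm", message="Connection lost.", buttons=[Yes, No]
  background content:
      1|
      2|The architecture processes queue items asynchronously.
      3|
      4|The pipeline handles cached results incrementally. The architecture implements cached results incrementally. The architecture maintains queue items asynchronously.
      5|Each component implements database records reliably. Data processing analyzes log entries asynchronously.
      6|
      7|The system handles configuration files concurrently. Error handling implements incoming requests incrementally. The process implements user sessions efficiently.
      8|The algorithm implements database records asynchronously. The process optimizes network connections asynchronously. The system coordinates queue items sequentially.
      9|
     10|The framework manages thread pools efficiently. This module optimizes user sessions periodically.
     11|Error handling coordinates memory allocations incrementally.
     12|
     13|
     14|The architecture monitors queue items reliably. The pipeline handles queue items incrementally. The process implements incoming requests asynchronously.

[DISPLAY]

                                                 
                                                 
                                                 
                                                 
                                                 
                                                 
                                                 
                                                 
                                                 
            ┏━━━━━━━━━━━━━━━━━━━┓                
            ┃ MapNavigator      ┃  ┏━━━━━━━━━━━━━
            ┠───────────────────┨  ┃ DialogModal 
            ┃.........#.........┃  ┠─────────────
            ┃........#~.......~~┃  ┃             
            ┃.......~.~~........┃  ┃Th┌──────────
            ┃.......~~........~♣┃  ┃  │ Save Chan
            ┃.......~~~........♣┃  ┃Th│ Are you s
            ┃.......~.@........~┃  ┃Ea│   [Yes]  
            ┃........^^........~┃  ┃  └──────────
            ┃.......♣...^.......┃  ┃The system ha
            ┃......♣.♣..........┃  ┃The algorithm


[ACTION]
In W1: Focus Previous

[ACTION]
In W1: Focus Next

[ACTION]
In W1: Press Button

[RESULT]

                                                 
                                                 
                                                 
                                                 
                                                 
                                                 
                                                 
                                                 
                                                 
            ┏━━━━━━━━━━━━━━━━━━━┓                
            ┃ MapNavigator      ┃  ┏━━━━━━━━━━━━━
            ┠───────────────────┨  ┃ DialogModal 
            ┃.........#.........┃  ┠─────────────
            ┃........#~.......~~┃  ┃             
            ┃.......~.~~........┃  ┃The architect
            ┃.......~~........~♣┃  ┃             
            ┃.......~~~........♣┃  ┃The pipeline 
            ┃.......~.@........~┃  ┃Each componen
            ┃........^^........~┃  ┃             
            ┃.......♣...^.......┃  ┃The system ha
            ┃......♣.♣..........┃  ┃The algorithm


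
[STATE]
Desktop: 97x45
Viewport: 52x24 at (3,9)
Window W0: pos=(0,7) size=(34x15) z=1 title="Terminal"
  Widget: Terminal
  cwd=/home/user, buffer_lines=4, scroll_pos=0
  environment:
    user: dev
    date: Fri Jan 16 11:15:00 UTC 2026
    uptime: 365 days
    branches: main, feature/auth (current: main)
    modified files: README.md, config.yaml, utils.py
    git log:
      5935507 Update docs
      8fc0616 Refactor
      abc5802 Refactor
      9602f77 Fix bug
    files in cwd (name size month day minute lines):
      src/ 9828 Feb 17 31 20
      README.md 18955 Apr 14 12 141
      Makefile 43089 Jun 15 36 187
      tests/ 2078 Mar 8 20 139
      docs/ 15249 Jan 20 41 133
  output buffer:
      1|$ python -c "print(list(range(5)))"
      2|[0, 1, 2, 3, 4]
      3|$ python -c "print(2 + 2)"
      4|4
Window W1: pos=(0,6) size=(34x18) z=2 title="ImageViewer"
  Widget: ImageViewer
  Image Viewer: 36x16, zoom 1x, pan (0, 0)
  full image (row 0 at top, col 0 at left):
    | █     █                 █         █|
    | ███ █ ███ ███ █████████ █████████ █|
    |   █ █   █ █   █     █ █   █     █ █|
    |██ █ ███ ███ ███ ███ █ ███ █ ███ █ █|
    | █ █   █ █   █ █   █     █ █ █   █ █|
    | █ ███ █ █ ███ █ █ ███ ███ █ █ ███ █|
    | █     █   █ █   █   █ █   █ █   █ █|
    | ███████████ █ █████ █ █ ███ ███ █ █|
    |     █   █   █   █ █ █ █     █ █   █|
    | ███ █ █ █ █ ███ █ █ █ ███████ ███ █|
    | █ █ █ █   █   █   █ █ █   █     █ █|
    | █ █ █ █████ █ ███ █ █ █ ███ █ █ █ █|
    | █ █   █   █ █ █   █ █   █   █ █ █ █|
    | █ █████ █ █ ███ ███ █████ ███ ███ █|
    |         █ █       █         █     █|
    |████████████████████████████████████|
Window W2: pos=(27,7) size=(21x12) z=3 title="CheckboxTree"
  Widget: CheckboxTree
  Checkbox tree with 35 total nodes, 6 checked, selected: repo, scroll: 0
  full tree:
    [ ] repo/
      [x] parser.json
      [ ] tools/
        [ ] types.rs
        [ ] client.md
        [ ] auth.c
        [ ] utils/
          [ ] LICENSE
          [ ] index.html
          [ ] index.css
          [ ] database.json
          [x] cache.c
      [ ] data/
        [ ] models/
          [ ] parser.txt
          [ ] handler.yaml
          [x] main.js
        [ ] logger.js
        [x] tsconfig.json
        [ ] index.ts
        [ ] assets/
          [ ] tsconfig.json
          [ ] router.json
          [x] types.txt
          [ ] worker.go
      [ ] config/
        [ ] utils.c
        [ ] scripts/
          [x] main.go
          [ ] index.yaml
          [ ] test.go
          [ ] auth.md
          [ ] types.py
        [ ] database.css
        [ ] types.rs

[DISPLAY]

     █                 █┠───────────────────┨       
██ █ ███ ███ █████████ █┃>[-] repo/         ┃       
 █ █   █ █   █     █ █  ┃   [x] parser.json ┃       
 █ ███ ███ ███ ███ █ ███┃   [-] tools/      ┃       
 █   █ █   █ █   █     █┃     [ ] types.rs  ┃       
 ███ █ █ ███ █ █ ███ ███┃     [ ] client.md ┃       
     █   █ █   █   █ █  ┃     [ ] auth.c    ┃       
██████████ █ █████ █ █ █┃     [-] utils/    ┃       
   █   █   █   █ █ █ █  ┃       [ ] LICENSE ┃       
██ █ █ █ █ ███ █ █ █ ███┗━━━━━━━━━━━━━━━━━━━┛       
 █ █ █   █   █   █ █ █   █    ┃                     
 █ █ █████ █ ███ █ █ █ ███ █ █┃                     
 █   █   █ █ █   █ █   █   █ █┃                     
 █████ █ █ ███ ███ █████ ███ █┃                     
━━━━━━━━━━━━━━━━━━━━━━━━━━━━━━┛                     
                                                    
                                                    
                                                    
                                                    
                                                    
                                                    
                                                    
                                                    
                                                    


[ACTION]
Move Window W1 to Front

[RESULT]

     █                 █      ┃─────────────┨       
██ █ ███ ███ █████████ ███████┃epo/         ┃       
 █ █   █ █   █     █ █   █    ┃ parser.json ┃       
 █ ███ ███ ███ ███ █ ███ █ ███┃ tools/      ┃       
 █   █ █   █ █   █     █ █ █  ┃ ] types.rs  ┃       
 ███ █ █ ███ █ █ ███ ███ █ █ █┃ ] client.md ┃       
     █   █ █   █   █ █   █ █  ┃ ] auth.c    ┃       
██████████ █ █████ █ █ ███ ███┃-] utils/    ┃       
   █   █   █   █ █ █ █     █ █┃ [ ] LICENSE ┃       
██ █ █ █ █ ███ █ █ █ ███████ █┃━━━━━━━━━━━━━┛       
 █ █ █   █   █   █ █ █   █    ┃                     
 █ █ █████ █ ███ █ █ █ ███ █ █┃                     
 █   █   █ █ █   █ █   █   █ █┃                     
 █████ █ █ ███ ███ █████ ███ █┃                     
━━━━━━━━━━━━━━━━━━━━━━━━━━━━━━┛                     
                                                    
                                                    
                                                    
                                                    
                                                    
                                                    
                                                    
                                                    
                                                    


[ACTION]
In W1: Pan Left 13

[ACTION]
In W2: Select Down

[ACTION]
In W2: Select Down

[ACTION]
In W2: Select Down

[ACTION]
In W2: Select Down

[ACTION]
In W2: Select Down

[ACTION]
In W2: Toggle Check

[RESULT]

     █                 █      ┃─────────────┨       
██ █ ███ ███ █████████ ███████┃epo/         ┃       
 █ █   █ █   █     █ █   █    ┃ parser.json ┃       
 █ ███ ███ ███ ███ █ ███ █ ███┃ tools/      ┃       
 █   █ █   █ █   █     █ █ █  ┃ ] types.rs  ┃       
 ███ █ █ ███ █ █ ███ ███ █ █ █┃ ] client.md ┃       
     █   █ █   █   █ █   █ █  ┃x] auth.c    ┃       
██████████ █ █████ █ █ ███ ███┃-] utils/    ┃       
   █   █   █   █ █ █ █     █ █┃ [ ] LICENSE ┃       
██ █ █ █ █ ███ █ █ █ ███████ █┃━━━━━━━━━━━━━┛       
 █ █ █   █   █   █ █ █   █    ┃                     
 █ █ █████ █ ███ █ █ █ ███ █ █┃                     
 █   █   █ █ █   █ █   █   █ █┃                     
 █████ █ █ ███ ███ █████ ███ █┃                     
━━━━━━━━━━━━━━━━━━━━━━━━━━━━━━┛                     
                                                    
                                                    
                                                    
                                                    
                                                    
                                                    
                                                    
                                                    
                                                    
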